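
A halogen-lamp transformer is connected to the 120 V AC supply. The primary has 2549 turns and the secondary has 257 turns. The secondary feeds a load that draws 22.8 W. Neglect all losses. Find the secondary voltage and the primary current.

V_s ≈ 12.1 V, I_p ≈ 0.190 A

V_s = V_p × N_s/N_p = 120 × 257/2549 = 12.099 V.
I_s = P/V_s = 22.8/12.099 = 1.8845 A.
I_p = I_s × N_s/N_p = 1.8845 × 257/2549 = 0.190 A.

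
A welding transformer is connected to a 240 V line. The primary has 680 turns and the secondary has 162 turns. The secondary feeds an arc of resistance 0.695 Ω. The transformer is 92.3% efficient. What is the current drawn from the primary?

V_s = 240 × 162/680 = 57.176 V.
I_s = V_s/R = 57.176/0.695 = 82.268 A.
P_out = V_s I_s = 57.176 × 82.268 = 4703.8 W.
P_in = P_out/η = 4703.8/0.923 = 5096.2 W.
I_p = P_in/V_p = 5096.2/240 = 21.2 A.

I_p ≈ 21.2 A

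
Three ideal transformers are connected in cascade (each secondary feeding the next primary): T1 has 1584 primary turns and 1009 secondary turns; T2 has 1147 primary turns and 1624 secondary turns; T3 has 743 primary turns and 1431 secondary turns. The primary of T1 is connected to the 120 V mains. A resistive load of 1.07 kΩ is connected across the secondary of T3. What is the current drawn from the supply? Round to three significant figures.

I_supply ≈ 0.338 A

After T1: V = 120.00 × 1009/1584 = 76.439 V.
After T2: V = 76.439 × 1624/1147 = 108.23 V.
After T3: V = 108.23 × 1431/743 = 208.44 V.
I_load = 208.44/1070 = 0.19481 A, so P_out = 208.44 × 0.19481 = 40.607 W.
All ideal ⇒ P_in = P_out, so I_supply = 40.607/120 = 0.338 A.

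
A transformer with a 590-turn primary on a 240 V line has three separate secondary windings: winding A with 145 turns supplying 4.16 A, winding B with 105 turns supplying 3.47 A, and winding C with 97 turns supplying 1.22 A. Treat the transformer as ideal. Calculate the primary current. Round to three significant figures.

I_p ≈ 1.84 A

V_A = 240 × 145/590 = 58.983 V; V_B = 240 × 105/590 = 42.712 V; V_C = 240 × 97/590 = 39.458 V.
P_out = V_A I_A + V_B I_B + V_C I_C = 58.983×4.16 + 42.712×3.47 + 39.458×1.22 = 245.37 + 148.21 + 48.138 = 441.72 W.
Ideal ⇒ P_in = P_out, so I_p = P_out/V_p = 441.72/240 = 1.84 A.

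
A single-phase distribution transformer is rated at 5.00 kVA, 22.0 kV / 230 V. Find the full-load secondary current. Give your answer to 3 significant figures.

I_s ≈ 21.7 A

I_s = S/V_s = 5000/230 = 21.7 A.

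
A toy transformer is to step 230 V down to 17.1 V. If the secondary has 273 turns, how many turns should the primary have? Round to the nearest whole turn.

N_p/N_s = V_p/V_s, so N_p = 273 × 230/17.1 = 3671.9 ≈ 3672 turns.

N_p = 3672 turns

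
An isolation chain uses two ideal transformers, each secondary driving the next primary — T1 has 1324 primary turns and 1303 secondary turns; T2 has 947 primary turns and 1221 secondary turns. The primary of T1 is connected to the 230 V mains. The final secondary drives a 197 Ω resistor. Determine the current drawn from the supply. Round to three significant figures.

I_supply ≈ 1.88 A

After T1: V = 230.00 × 1303/1324 = 226.35 V.
After T2: V = 226.35 × 1221/947 = 291.84 V.
I_load = 291.84/197 = 1.4814 A, so P_out = 291.84 × 1.4814 = 432.35 W.
All ideal ⇒ P_in = P_out, so I_supply = 432.35/230 = 1.88 A.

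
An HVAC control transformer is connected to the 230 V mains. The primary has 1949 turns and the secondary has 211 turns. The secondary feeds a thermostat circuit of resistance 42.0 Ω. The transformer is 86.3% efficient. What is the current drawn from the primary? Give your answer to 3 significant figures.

I_p ≈ 0.0744 A

V_s = 230 × 211/1949 = 24.900 V.
I_s = V_s/R = 24.900/42.0 = 0.59286 A.
P_out = V_s I_s = 24.900 × 0.59286 = 14.762 W.
P_in = P_out/η = 14.762/0.863 = 17.106 W.
I_p = P_in/V_p = 17.106/230 = 0.0744 A.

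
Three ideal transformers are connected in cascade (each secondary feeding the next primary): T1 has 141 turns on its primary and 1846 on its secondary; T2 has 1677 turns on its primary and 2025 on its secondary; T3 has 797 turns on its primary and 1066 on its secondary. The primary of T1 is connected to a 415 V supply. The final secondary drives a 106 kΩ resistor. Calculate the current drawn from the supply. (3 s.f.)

Secondary of T1: V = 415.00 × 1846/141 = 5433.3 V.
Secondary of T2: V = 5433.3 × 2025/1677 = 6560.7 V.
Secondary of T3: V = 6560.7 × 1066/797 = 8775.1 V.
I_load = 8775.1/106000 = 0.082784 A, so P_out = 8775.1 × 0.082784 = 726.44 W.
All ideal ⇒ P_in = P_out, so I_supply = 726.44/415 = 1.75 A.

I_supply ≈ 1.75 A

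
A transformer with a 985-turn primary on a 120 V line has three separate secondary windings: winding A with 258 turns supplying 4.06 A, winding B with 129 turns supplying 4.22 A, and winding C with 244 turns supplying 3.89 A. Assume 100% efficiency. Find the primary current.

V_A = 120 × 258/985 = 31.431 V; V_B = 120 × 129/985 = 15.716 V; V_C = 120 × 244/985 = 29.726 V.
P_out = V_A I_A + V_B I_B + V_C I_C = 31.431×4.06 + 15.716×4.22 + 29.726×3.89 = 127.61 + 66.320 + 115.63 = 309.57 W.
Ideal ⇒ P_in = P_out, so I_p = P_out/V_p = 309.57/120 = 2.58 A.

I_p ≈ 2.58 A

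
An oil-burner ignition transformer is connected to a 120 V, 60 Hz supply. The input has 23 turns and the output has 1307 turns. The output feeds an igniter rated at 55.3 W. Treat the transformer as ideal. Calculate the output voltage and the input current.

V_out = V_in × N_out/N_in = 120 × 1307/23 = 6819.1 V.
I_out = P/V_out = 55.3/6819.1 = 0.0081095 A.
I_in = I_out × N_out/N_in = 0.0081095 × 1307/23 = 0.461 A.

V_out ≈ 6820 V, I_in ≈ 0.461 A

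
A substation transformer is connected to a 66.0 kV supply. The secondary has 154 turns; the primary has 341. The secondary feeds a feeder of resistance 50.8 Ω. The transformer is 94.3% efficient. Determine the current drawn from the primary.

I_p ≈ 281 A

V_s = 66000 × 154/341 = 29806 V.
I_s = V_s/R = 29806/50.8 = 586.74 A.
P_out = V_s I_s = 29806 × 586.74 = 1.7489×10^7 W.
P_in = P_out/η = 1.7489×10^7/0.943 = 1.8546×10^7 W.
I_p = P_in/V_p = 1.8546×10^7/66000 = 281 A.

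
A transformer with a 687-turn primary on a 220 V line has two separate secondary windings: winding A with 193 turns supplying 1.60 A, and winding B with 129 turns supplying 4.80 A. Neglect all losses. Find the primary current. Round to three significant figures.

I_p ≈ 1.35 A

V_A = 220 × 193/687 = 61.805 V; V_B = 220 × 129/687 = 41.310 V.
P_out = V_A I_A + V_B I_B = 61.805×1.60 + 41.310×4.80 = 98.888 + 198.29 = 297.18 W.
Ideal ⇒ P_in = P_out, so I_p = P_out/V_p = 297.18/220 = 1.35 A.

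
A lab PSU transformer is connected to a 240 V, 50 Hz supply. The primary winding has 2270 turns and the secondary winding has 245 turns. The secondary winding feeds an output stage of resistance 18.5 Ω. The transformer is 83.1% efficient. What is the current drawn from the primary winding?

V_s = 240 × 245/2270 = 25.903 V.
I_s = V_s/R = 25.903/18.5 = 1.4002 A.
P_out = V_s I_s = 25.903 × 1.4002 = 36.269 W.
P_in = P_out/η = 36.269/0.831 = 43.645 W.
I_p = P_in/V_p = 43.645/240 = 0.182 A.

I_p ≈ 0.182 A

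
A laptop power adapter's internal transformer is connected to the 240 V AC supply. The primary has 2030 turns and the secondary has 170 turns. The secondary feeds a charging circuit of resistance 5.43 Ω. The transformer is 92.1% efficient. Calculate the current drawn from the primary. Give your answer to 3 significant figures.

I_p ≈ 0.337 A

V_s = 240 × 170/2030 = 20.099 V.
I_s = V_s/R = 20.099/5.43 = 3.7014 A.
P_out = V_s I_s = 20.099 × 3.7014 = 74.392 W.
P_in = P_out/η = 74.392/0.921 = 80.773 W.
I_p = P_in/V_p = 80.773/240 = 0.337 A.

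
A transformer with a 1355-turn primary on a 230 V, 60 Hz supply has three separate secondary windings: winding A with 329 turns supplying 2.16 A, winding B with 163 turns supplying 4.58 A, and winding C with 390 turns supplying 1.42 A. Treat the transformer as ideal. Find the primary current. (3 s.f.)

V_A = 230 × 329/1355 = 55.845 V; V_B = 230 × 163/1355 = 27.668 V; V_C = 230 × 390/1355 = 66.199 V.
P_out = V_A I_A + V_B I_B + V_C I_C = 55.845×2.16 + 27.668×4.58 + 66.199×1.42 = 120.63 + 126.72 + 94.003 = 341.35 W.
Ideal ⇒ P_in = P_out, so I_p = P_out/V_p = 341.35/230 = 1.48 A.

I_p ≈ 1.48 A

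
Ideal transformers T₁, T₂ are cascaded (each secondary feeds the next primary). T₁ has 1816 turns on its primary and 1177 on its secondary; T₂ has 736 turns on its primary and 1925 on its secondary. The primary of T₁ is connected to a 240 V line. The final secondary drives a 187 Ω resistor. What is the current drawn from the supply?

Secondary of T₁: V = 240.00 × 1177/1816 = 155.55 V.
Secondary of T₂: V = 155.55 × 1925/736 = 406.84 V.
I_load = 406.84/187 = 2.1756 A, so P_out = 406.84 × 2.1756 = 885.13 W.
All ideal ⇒ P_in = P_out, so I_supply = 885.13/240 = 3.69 A.

I_supply ≈ 3.69 A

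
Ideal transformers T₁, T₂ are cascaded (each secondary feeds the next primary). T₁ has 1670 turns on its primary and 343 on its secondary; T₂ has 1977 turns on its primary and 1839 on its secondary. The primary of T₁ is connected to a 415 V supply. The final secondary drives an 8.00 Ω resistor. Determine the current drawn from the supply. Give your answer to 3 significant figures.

After T₁: V = 415.00 × 343/1670 = 85.237 V.
After T₂: V = 85.237 × 1839/1977 = 79.287 V.
I_load = 79.287/8.00 = 9.9108 A, so P_out = 79.287 × 9.9108 = 785.80 W.
All ideal ⇒ P_in = P_out, so I_supply = 785.80/415 = 1.89 A.

I_supply ≈ 1.89 A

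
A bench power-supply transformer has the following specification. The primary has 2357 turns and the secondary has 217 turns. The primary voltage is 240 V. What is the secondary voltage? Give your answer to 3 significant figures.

V_s ≈ 22.1 V

V_s/V_p = N_s/N_p, so V_s = 240 × 217/2357 = 22.1 V.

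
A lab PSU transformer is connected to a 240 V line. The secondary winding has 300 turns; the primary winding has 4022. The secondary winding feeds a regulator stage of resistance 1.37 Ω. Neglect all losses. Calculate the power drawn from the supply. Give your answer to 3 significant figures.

P ≈ 234 W

V_s = V_p × N_s/N_p = 240 × 300/4022 = 17.902 V.
I_s = V_s/R = 17.902/1.37 = 13.067 A.
I_p = I_s × N_s/N_p = 13.067 × 300/4022 = 0.97465 A.
P = V_p I_p = 240 × 0.97465 = 234 W.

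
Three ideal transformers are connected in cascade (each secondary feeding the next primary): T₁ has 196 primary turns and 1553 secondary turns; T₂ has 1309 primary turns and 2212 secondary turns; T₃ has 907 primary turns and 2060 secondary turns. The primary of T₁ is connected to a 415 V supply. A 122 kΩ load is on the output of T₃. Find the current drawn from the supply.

Secondary of T₁: V = 415.00 × 1553/196 = 3288.2 V.
Secondary of T₂: V = 3288.2 × 2212/1309 = 5556.6 V.
Secondary of T₃: V = 5556.6 × 2060/907 = 12620 V.
I_load = 12620/122000 = 0.10344 A, so P_out = 12620 × 0.10344 = 1305.5 W.
All ideal ⇒ P_in = P_out, so I_supply = 1305.5/415 = 3.15 A.

I_supply ≈ 3.15 A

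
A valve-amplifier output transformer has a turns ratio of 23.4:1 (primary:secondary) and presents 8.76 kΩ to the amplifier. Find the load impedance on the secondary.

Z_s ≈ 16.0 Ω

Z_s = Z_p/(N_p/N_s)² = 8760/23.4² = 16.0 Ω.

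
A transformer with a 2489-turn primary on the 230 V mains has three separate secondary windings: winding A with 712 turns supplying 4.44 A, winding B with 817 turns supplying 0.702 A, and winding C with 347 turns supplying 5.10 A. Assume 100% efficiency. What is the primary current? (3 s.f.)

I_p ≈ 2.21 A

V_A = 230 × 712/2489 = 65.793 V; V_B = 230 × 817/2489 = 75.496 V; V_C = 230 × 347/2489 = 32.065 V.
P_out = V_A I_A + V_B I_B + V_C I_C = 65.793×4.44 + 75.496×0.702 + 32.065×5.10 = 292.12 + 52.998 + 163.53 = 508.65 W.
Ideal ⇒ P_in = P_out, so I_p = P_out/V_p = 508.65/230 = 2.21 A.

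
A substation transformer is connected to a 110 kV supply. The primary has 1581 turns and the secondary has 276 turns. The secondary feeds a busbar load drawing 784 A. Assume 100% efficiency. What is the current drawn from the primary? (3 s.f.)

I_p ≈ 137 A

For an ideal transformer I_p N_p = I_s N_s, so I_p = 784 × 276/1581 = 137 A.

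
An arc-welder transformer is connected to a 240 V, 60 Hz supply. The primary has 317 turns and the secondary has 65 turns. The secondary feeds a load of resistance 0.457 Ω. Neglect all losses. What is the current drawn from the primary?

I_p ≈ 22.1 A

V_s = V_p × N_s/N_p = 240 × 65/317 = 49.211 V.
I_s = V_s/R = 49.211/0.457 = 107.68 A.
For an ideal transformer I_p N_p = I_s N_s, so I_p = 107.68 × 65/317 = 22.1 A.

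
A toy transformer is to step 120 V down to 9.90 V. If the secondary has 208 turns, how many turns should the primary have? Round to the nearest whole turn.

N_p/N_s = V_p/V_s, so N_p = 208 × 120/9.90 = 2521.2 ≈ 2521 turns.

N_p = 2521 turns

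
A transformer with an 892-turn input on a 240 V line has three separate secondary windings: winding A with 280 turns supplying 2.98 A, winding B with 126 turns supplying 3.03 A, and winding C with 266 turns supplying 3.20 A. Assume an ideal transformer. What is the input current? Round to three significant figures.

I_in ≈ 2.32 A

V_A = 240 × 280/892 = 75.336 V; V_B = 240 × 126/892 = 33.901 V; V_C = 240 × 266/892 = 71.570 V.
P_out = V_A I_A + V_B I_B + V_C I_C = 75.336×2.98 + 33.901×3.03 + 71.570×3.20 = 224.50 + 102.72 + 229.02 = 556.25 W.
Ideal ⇒ P_in = P_out, so I_in = P_out/V_in = 556.25/240 = 2.32 A.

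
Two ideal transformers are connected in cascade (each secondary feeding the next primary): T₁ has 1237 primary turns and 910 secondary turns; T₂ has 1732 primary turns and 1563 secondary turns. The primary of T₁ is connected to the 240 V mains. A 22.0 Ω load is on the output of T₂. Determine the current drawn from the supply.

After T₁: V = 240.00 × 910/1237 = 176.56 V.
After T₂: V = 176.56 × 1563/1732 = 159.33 V.
I_load = 159.33/22.0 = 7.2422 A, so P_out = 159.33 × 7.2422 = 1153.9 W.
All ideal ⇒ P_in = P_out, so I_supply = 1153.9/240 = 4.81 A.

I_supply ≈ 4.81 A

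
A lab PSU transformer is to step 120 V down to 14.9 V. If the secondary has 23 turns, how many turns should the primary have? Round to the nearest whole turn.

N_p/N_s = V_p/V_s, so N_p = 23 × 120/14.9 = 185.2 ≈ 185 turns.

N_p = 185 turns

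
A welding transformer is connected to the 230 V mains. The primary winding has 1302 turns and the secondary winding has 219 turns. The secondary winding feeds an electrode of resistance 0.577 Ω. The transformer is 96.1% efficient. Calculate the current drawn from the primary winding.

I_p ≈ 11.7 A

V_s = 230 × 219/1302 = 38.687 V.
I_s = V_s/R = 38.687/0.577 = 67.048 A.
P_out = V_s I_s = 38.687 × 67.048 = 2593.9 W.
P_in = P_out/η = 2593.9/0.961 = 2699.1 W.
I_p = P_in/V_p = 2699.1/230 = 11.7 A.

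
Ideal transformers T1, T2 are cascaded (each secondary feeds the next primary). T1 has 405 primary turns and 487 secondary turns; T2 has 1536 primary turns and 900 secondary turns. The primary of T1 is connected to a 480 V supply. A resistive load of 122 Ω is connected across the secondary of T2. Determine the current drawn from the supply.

I_supply ≈ 1.95 A

Secondary of T1: V = 480.00 × 487/405 = 577.19 V.
Secondary of T2: V = 577.19 × 900/1536 = 338.19 V.
I_load = 338.19/122 = 2.7721 A, so P_out = 338.19 × 2.7721 = 937.50 W.
All ideal ⇒ P_in = P_out, so I_supply = 937.50/480 = 1.95 A.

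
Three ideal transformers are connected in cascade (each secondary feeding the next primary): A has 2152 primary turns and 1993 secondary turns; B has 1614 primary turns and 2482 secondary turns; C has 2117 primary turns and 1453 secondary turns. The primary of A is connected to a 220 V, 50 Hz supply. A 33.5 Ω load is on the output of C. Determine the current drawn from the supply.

After A: V = 220.00 × 1993/2152 = 203.75 V.
After B: V = 203.75 × 2482/1614 = 313.32 V.
After C: V = 313.32 × 1453/2117 = 215.05 V.
I_load = 215.05/33.5 = 6.4193 A, so P_out = 215.05 × 6.4193 = 1380.4 W.
All ideal ⇒ P_in = P_out, so I_supply = 1380.4/220 = 6.27 A.

I_supply ≈ 6.27 A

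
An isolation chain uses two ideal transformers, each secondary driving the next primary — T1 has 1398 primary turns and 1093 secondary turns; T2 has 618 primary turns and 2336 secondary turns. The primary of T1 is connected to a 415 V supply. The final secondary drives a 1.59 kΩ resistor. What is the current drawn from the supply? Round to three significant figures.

I_supply ≈ 2.28 A

Secondary of T1: V = 415.00 × 1093/1398 = 324.46 V.
Secondary of T2: V = 324.46 × 2336/618 = 1226.4 V.
I_load = 1226.4/1590 = 0.77134 A, so P_out = 1226.4 × 0.77134 = 946.01 W.
All ideal ⇒ P_in = P_out, so I_supply = 946.01/415 = 2.28 A.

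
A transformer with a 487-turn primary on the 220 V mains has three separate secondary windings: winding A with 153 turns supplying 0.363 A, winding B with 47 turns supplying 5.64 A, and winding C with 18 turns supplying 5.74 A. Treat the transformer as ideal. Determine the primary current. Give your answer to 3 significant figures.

I_p ≈ 0.871 A

V_A = 220 × 153/487 = 69.117 V; V_B = 220 × 47/487 = 21.232 V; V_C = 220 × 18/487 = 8.1314 V.
P_out = V_A I_A + V_B I_B + V_C I_C = 69.117×0.363 + 21.232×5.64 + 8.1314×5.74 = 25.089 + 119.75 + 46.674 = 191.51 W.
Ideal ⇒ P_in = P_out, so I_p = P_out/V_p = 191.51/220 = 0.871 A.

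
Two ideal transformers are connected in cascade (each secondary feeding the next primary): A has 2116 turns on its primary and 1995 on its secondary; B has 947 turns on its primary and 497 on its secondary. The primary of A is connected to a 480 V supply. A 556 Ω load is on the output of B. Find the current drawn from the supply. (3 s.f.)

I_supply ≈ 0.211 A

Secondary of A: V = 480.00 × 1995/2116 = 452.55 V.
Secondary of B: V = 452.55 × 497/947 = 237.51 V.
I_load = 237.51/556 = 0.42717 A, so P_out = 237.51 × 0.42717 = 101.46 W.
All ideal ⇒ P_in = P_out, so I_supply = 101.46/480 = 0.211 A.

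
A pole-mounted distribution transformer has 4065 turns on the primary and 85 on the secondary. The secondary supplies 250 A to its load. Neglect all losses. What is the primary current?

I_p ≈ 5.23 A

For an ideal transformer I_p/I_s = N_s/N_p, so I_p = 250 × 85/4065 = 5.23 A.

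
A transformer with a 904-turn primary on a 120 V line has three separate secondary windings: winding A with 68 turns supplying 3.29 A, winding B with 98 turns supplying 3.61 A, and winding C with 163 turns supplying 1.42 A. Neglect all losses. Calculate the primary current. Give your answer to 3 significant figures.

V_A = 120 × 68/904 = 9.0265 V; V_B = 120 × 98/904 = 13.009 V; V_C = 120 × 163/904 = 21.637 V.
P_out = V_A I_A + V_B I_B + V_C I_C = 9.0265×3.29 + 13.009×3.61 + 21.637×1.42 = 29.697 + 46.962 + 30.725 = 107.38 W.
Ideal ⇒ P_in = P_out, so I_p = P_out/V_p = 107.38/120 = 0.895 A.

I_p ≈ 0.895 A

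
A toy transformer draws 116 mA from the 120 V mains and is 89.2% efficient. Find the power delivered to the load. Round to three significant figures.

P_out ≈ 12.4 W

P_in = V_p I_p = 120 × 0.116 = 13.920 W.
P_out = η P_in = 0.892 × 13.920 = 12.4 W.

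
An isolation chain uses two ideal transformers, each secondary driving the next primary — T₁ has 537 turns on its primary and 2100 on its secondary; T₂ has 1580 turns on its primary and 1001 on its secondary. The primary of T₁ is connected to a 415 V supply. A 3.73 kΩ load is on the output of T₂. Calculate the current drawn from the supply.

I_supply ≈ 0.683 A

Secondary of T₁: V = 415.00 × 2100/537 = 1622.9 V.
Secondary of T₂: V = 1622.9 × 1001/1580 = 1028.2 V.
I_load = 1028.2/3730 = 0.27565 A, so P_out = 1028.2 × 0.27565 = 283.42 W.
All ideal ⇒ P_in = P_out, so I_supply = 283.42/415 = 0.683 A.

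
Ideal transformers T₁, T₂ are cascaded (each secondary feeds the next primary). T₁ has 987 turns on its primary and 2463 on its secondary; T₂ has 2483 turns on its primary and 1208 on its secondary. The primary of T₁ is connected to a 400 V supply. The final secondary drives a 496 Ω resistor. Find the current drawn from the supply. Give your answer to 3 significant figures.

After T₁: V = 400.00 × 2463/987 = 998.18 V.
After T₂: V = 998.18 × 1208/2483 = 485.62 V.
I_load = 485.62/496 = 0.97907 A, so P_out = 485.62 × 0.97907 = 475.46 W.
All ideal ⇒ P_in = P_out, so I_supply = 475.46/400 = 1.19 A.

I_supply ≈ 1.19 A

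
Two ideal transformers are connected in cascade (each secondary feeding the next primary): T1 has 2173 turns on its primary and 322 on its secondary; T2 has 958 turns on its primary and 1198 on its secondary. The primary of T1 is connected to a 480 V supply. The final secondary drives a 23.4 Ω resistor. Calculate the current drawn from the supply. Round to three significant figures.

After T1: V = 480.00 × 322/2173 = 71.127 V.
After T2: V = 71.127 × 1198/958 = 88.946 V.
I_load = 88.946/23.4 = 3.8011 A, so P_out = 88.946 × 3.8011 = 338.10 W.
All ideal ⇒ P_in = P_out, so I_supply = 338.10/480 = 0.704 A.

I_supply ≈ 0.704 A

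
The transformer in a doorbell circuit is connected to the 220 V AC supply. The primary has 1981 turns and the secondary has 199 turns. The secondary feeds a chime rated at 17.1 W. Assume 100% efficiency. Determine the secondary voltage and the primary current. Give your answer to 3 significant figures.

V_s ≈ 22.1 V, I_p ≈ 0.0777 A

V_s = V_p × N_s/N_p = 220 × 199/1981 = 22.100 V.
I_s = P/V_s = 17.1/22.100 = 0.77376 A.
I_p = I_s × N_s/N_p = 0.77376 × 199/1981 = 0.0777 A.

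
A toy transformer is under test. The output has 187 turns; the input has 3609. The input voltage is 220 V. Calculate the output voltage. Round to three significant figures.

V_out ≈ 11.4 V

V_out/V_in = N_out/N_in, so V_out = 220 × 187/3609 = 11.4 V.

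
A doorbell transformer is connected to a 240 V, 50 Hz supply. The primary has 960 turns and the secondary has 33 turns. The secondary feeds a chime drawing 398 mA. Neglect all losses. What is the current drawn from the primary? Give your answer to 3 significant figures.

I_p ≈ 0.0137 A

For an ideal transformer I_p N_p = I_s N_s, so I_p = 0.398 × 33/960 = 0.0137 A.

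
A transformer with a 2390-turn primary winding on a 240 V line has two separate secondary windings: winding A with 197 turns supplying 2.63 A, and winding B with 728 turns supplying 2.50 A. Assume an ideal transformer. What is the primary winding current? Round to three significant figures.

I_p ≈ 0.978 A

V_A = 240 × 197/2390 = 19.782 V; V_B = 240 × 728/2390 = 73.105 V.
P_out = V_A I_A + V_B I_B = 19.782×2.63 + 73.105×2.50 = 52.028 + 182.76 = 234.79 W.
Ideal ⇒ P_in = P_out, so I_p = P_out/V_p = 234.79/240 = 0.978 A.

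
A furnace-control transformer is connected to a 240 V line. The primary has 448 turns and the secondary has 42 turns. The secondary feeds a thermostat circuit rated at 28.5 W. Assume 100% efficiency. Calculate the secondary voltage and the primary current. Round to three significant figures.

V_s = V_p × N_s/N_p = 240 × 42/448 = 22.500 V.
I_s = P/V_s = 28.5/22.500 = 1.2667 A.
I_p = I_s × N_s/N_p = 1.2667 × 42/448 = 0.119 A.

V_s ≈ 22.5 V, I_p ≈ 0.119 A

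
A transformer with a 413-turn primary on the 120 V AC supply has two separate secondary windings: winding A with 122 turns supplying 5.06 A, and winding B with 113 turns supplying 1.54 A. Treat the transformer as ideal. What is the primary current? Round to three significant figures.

V_A = 120 × 122/413 = 35.448 V; V_B = 120 × 113/413 = 32.833 V.
P_out = V_A I_A + V_B I_B = 35.448×5.06 + 32.833×1.54 = 179.37 + 50.563 = 229.93 W.
Ideal ⇒ P_in = P_out, so I_p = P_out/V_p = 229.93/120 = 1.92 A.

I_p ≈ 1.92 A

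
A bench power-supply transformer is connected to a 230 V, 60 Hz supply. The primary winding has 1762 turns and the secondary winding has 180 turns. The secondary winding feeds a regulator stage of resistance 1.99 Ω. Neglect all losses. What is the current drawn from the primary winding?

I_p ≈ 1.21 A

V_s = V_p × N_s/N_p = 230 × 180/1762 = 23.496 V.
I_s = V_s/R = 23.496/1.99 = 11.807 A.
For an ideal transformer I_p N_p = I_s N_s, so I_p = 11.807 × 180/1762 = 1.21 A.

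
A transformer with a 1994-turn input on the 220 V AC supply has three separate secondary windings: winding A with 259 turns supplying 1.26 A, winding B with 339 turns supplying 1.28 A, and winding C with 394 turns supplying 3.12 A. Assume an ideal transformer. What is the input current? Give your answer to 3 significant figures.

V_A = 220 × 259/1994 = 28.576 V; V_B = 220 × 339/1994 = 37.402 V; V_C = 220 × 394/1994 = 43.470 V.
P_out = V_A I_A + V_B I_B + V_C I_C = 28.576×1.26 + 37.402×1.28 + 43.470×3.12 = 36.005 + 47.875 + 135.63 = 219.51 W.
Ideal ⇒ P_in = P_out, so I_in = P_out/V_in = 219.51/220 = 0.998 A.

I_in ≈ 0.998 A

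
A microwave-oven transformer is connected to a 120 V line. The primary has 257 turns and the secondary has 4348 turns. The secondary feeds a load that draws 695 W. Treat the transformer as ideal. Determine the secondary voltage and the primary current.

V_s = V_p × N_s/N_p = 120 × 4348/257 = 2030.2 V.
I_s = P/V_s = 695/2030.2 = 0.34233 A.
I_p = I_s × N_s/N_p = 0.34233 × 4348/257 = 5.79 A.

V_s ≈ 2030 V, I_p ≈ 5.79 A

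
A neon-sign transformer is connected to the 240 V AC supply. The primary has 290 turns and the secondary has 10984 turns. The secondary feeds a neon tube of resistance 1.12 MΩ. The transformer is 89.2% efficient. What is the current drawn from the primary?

I_p ≈ 0.345 A

V_s = 240 × 10984/290 = 9090.2 V.
I_s = V_s/R = 9090.2/(1.12×10^6) = 0.0081163 A.
P_out = V_s I_s = 9090.2 × 0.0081163 = 73.778 W.
P_in = P_out/η = 73.778/0.892 = 82.711 W.
I_p = P_in/V_p = 82.711/240 = 0.345 A.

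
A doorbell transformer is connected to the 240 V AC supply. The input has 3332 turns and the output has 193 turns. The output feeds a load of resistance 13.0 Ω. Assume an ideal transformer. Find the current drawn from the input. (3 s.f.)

I_in ≈ 0.0619 A

V_out = V_in × N_out/N_in = 240 × 193/3332 = 13.902 V.
I_out = V_out/R = 13.902/13.0 = 1.0694 A.
For an ideal transformer I_in N_in = I_out N_out, so I_in = 1.0694 × 193/3332 = 0.0619 A.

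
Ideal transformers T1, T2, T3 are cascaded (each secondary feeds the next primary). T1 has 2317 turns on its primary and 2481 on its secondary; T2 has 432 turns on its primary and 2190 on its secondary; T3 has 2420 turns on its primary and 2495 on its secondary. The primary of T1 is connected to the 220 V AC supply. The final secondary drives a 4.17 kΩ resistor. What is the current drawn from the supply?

I_supply ≈ 1.65 A

After T1: V = 220.00 × 2481/2317 = 235.57 V.
After T2: V = 235.57 × 2190/432 = 1194.2 V.
After T3: V = 1194.2 × 2495/2420 = 1231.2 V.
I_load = 1231.2/4170 = 0.29526 A, so P_out = 1231.2 × 0.29526 = 363.53 W.
All ideal ⇒ P_in = P_out, so I_supply = 363.53/220 = 1.65 A.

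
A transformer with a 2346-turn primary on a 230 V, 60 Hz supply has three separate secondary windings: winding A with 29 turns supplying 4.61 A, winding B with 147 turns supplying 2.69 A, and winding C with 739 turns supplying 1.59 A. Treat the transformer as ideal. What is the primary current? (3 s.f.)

V_A = 230 × 29/2346 = 2.8431 V; V_B = 230 × 147/2346 = 14.412 V; V_C = 230 × 739/2346 = 72.451 V.
P_out = V_A I_A + V_B I_B + V_C I_C = 2.8431×4.61 + 14.412×2.69 + 72.451×1.59 = 13.107 + 38.768 + 115.20 = 167.07 W.
Ideal ⇒ P_in = P_out, so I_p = P_out/V_p = 167.07/230 = 0.726 A.

I_p ≈ 0.726 A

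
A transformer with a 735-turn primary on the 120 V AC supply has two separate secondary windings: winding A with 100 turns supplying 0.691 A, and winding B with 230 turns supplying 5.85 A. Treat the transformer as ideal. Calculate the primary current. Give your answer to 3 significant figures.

V_A = 120 × 100/735 = 16.327 V; V_B = 120 × 230/735 = 37.551 V.
P_out = V_A I_A + V_B I_B = 16.327×0.691 + 37.551×5.85 = 11.282 + 219.67 = 230.96 W.
Ideal ⇒ P_in = P_out, so I_p = P_out/V_p = 230.96/120 = 1.92 A.

I_p ≈ 1.92 A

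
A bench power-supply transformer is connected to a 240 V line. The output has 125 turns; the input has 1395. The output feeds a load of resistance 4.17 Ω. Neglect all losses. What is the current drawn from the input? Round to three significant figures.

V_out = V_in × N_out/N_in = 240 × 125/1395 = 21.505 V.
I_out = V_out/R = 21.505/4.17 = 5.1572 A.
For an ideal transformer I_in N_in = I_out N_out, so I_in = 5.1572 × 125/1395 = 0.462 A.

I_in ≈ 0.462 A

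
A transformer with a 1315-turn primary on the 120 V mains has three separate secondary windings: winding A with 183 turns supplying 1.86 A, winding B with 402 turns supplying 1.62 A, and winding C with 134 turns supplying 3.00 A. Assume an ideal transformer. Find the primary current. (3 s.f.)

I_p ≈ 1.06 A

V_A = 120 × 183/1315 = 16.700 V; V_B = 120 × 402/1315 = 36.684 V; V_C = 120 × 134/1315 = 12.228 V.
P_out = V_A I_A + V_B I_B + V_C I_C = 16.700×1.86 + 36.684×1.62 + 12.228×3.00 = 31.061 + 59.429 + 36.684 = 127.17 W.
Ideal ⇒ P_in = P_out, so I_p = P_out/V_p = 127.17/120 = 1.06 A.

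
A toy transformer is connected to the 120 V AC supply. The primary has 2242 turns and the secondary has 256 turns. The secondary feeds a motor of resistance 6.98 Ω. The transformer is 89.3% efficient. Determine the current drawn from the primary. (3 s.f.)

V_s = 120 × 256/2242 = 13.702 V.
I_s = V_s/R = 13.702/6.98 = 1.9630 A.
P_out = V_s I_s = 13.702 × 1.9630 = 26.898 W.
P_in = P_out/η = 26.898/0.893 = 30.121 W.
I_p = P_in/V_p = 30.121/120 = 0.251 A.

I_p ≈ 0.251 A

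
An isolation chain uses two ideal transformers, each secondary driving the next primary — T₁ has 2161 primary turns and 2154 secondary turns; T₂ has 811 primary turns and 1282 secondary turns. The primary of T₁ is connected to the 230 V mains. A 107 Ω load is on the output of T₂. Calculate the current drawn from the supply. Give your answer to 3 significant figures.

I_supply ≈ 5.34 A

Secondary of T₁: V = 230.00 × 2154/2161 = 229.25 V.
Secondary of T₂: V = 229.25 × 1282/811 = 362.40 V.
I_load = 362.40/107 = 3.3869 A, so P_out = 362.40 × 3.3869 = 1227.4 W.
All ideal ⇒ P_in = P_out, so I_supply = 1227.4/230 = 5.34 A.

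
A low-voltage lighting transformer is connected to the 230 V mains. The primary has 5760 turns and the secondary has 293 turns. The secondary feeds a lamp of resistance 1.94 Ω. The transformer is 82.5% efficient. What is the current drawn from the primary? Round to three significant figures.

V_s = 230 × 293/5760 = 11.700 V.
I_s = V_s/R = 11.700/1.94 = 6.0307 A.
P_out = V_s I_s = 11.700 × 6.0307 = 70.558 W.
P_in = P_out/η = 70.558/0.825 = 85.524 W.
I_p = P_in/V_p = 85.524/230 = 0.372 A.

I_p ≈ 0.372 A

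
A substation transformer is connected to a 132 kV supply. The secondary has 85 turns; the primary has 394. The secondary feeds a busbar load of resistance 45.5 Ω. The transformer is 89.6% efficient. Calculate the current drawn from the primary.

I_p ≈ 151 A

V_s = 132000 × 85/394 = 28477 V.
I_s = V_s/R = 28477/45.5 = 625.87 A.
P_out = V_s I_s = 28477 × 625.87 = 1.7823×10^7 W.
P_in = P_out/η = 1.7823×10^7/0.896 = 1.9892×10^7 W.
I_p = P_in/V_p = 1.9892×10^7/132000 = 151 A.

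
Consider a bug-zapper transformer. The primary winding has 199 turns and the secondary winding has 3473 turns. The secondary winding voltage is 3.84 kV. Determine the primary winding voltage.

V_p/V_s = N_p/N_s, so V_p = 3840 × 199/3473 = 220 V.

V_p ≈ 220 V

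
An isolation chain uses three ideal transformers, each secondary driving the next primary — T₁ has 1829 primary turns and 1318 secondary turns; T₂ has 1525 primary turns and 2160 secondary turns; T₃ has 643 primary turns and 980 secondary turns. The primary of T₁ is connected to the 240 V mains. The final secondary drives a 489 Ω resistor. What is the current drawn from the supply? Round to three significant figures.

I_supply ≈ 1.19 A

After T₁: V = 240.00 × 1318/1829 = 172.95 V.
After T₂: V = 172.95 × 2160/1525 = 244.96 V.
After T₃: V = 244.96 × 980/643 = 373.35 V.
I_load = 373.35/489 = 0.76349 A, so P_out = 373.35 × 0.76349 = 285.05 W.
All ideal ⇒ P_in = P_out, so I_supply = 285.05/240 = 1.19 A.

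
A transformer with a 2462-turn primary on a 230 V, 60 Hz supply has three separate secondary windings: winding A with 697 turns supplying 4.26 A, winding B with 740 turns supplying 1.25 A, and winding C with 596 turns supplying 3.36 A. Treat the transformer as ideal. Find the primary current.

V_A = 230 × 697/2462 = 65.114 V; V_B = 230 × 740/2462 = 69.131 V; V_C = 230 × 596/2462 = 55.678 V.
P_out = V_A I_A + V_B I_B + V_C I_C = 65.114×4.26 + 69.131×1.25 + 55.678×3.36 = 277.38 + 86.413 + 187.08 = 550.88 W.
Ideal ⇒ P_in = P_out, so I_p = P_out/V_p = 550.88/230 = 2.40 A.

I_p ≈ 2.40 A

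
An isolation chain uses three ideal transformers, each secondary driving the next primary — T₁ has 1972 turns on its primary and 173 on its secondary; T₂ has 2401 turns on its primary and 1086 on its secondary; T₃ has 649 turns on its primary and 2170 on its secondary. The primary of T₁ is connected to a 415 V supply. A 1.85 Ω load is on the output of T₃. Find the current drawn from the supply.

I_supply ≈ 3.95 A

After T₁: V = 415.00 × 173/1972 = 36.407 V.
After T₂: V = 36.407 × 1086/2401 = 16.467 V.
After T₃: V = 16.467 × 2170/649 = 55.060 V.
I_load = 55.060/1.85 = 29.762 A, so P_out = 55.060 × 29.762 = 1638.7 W.
All ideal ⇒ P_in = P_out, so I_supply = 1638.7/415 = 3.95 A.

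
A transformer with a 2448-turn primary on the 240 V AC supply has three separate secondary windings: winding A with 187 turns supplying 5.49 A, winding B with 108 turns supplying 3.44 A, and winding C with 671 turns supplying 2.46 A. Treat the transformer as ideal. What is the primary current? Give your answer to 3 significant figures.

I_p ≈ 1.25 A

V_A = 240 × 187/2448 = 18.333 V; V_B = 240 × 108/2448 = 10.588 V; V_C = 240 × 671/2448 = 65.784 V.
P_out = V_A I_A + V_B I_B + V_C I_C = 18.333×5.49 + 10.588×3.44 + 65.784×2.46 = 100.65 + 36.424 + 161.83 = 298.90 W.
Ideal ⇒ P_in = P_out, so I_p = P_out/V_p = 298.90/240 = 1.25 A.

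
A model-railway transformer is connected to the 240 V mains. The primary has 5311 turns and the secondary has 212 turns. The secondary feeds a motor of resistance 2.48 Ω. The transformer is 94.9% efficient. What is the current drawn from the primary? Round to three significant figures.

I_p ≈ 0.162 A

V_s = 240 × 212/5311 = 9.5801 V.
I_s = V_s/R = 9.5801/2.48 = 3.8630 A.
P_out = V_s I_s = 9.5801 × 3.8630 = 37.008 W.
P_in = P_out/η = 37.008/0.949 = 38.996 W.
I_p = P_in/V_p = 38.996/240 = 0.162 A.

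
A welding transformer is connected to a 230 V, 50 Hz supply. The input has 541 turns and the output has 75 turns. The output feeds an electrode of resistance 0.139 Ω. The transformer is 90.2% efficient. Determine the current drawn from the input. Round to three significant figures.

I_in ≈ 35.3 A

V_out = 230 × 75/541 = 31.885 V.
I_out = V_out/R = 31.885/0.139 = 229.39 A.
P_out = V_out I_out = 31.885 × 229.39 = 7314.2 W.
P_in = P_out/η = 7314.2/0.902 = 8108.9 W.
I_in = P_in/V_in = 8108.9/230 = 35.3 A.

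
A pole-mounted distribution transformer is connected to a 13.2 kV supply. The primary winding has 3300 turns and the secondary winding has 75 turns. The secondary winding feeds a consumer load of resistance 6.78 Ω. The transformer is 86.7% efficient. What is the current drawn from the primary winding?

V_s = 13200 × 75/3300 = 300.00 V.
I_s = V_s/R = 300.00/6.78 = 44.248 A.
P_out = V_s I_s = 300.00 × 44.248 = 13274 W.
P_in = P_out/η = 13274/0.867 = 15311 W.
I_p = P_in/V_p = 15311/13200 = 1.16 A.

I_p ≈ 1.16 A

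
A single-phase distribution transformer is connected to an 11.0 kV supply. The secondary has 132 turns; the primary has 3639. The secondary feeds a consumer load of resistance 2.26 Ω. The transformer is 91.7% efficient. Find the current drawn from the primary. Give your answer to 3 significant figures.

V_s = 11000 × 132/3639 = 399.01 V.
I_s = V_s/R = 399.01/2.26 = 176.55 A.
P_out = V_s I_s = 399.01 × 176.55 = 70447 W.
P_in = P_out/η = 70447/0.917 = 76823 W.
I_p = P_in/V_p = 76823/11000 = 6.98 A.

I_p ≈ 6.98 A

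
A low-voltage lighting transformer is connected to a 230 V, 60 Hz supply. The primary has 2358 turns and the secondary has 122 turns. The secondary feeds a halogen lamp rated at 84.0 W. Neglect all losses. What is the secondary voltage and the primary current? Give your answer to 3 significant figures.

V_s ≈ 11.9 V, I_p ≈ 0.365 A

V_s = V_p × N_s/N_p = 230 × 122/2358 = 11.900 V.
I_s = P/V_s = 84.0/11.900 = 7.0589 A.
I_p = I_s × N_s/N_p = 7.0589 × 122/2358 = 0.365 A.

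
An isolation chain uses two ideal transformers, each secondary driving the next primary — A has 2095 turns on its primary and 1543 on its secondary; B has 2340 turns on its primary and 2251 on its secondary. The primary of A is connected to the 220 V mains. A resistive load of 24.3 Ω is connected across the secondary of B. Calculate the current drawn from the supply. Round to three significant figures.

Secondary of A: V = 220.00 × 1543/2095 = 162.03 V.
Secondary of B: V = 162.03 × 2251/2340 = 155.87 V.
I_load = 155.87/24.3 = 6.4144 A, so P_out = 155.87 × 6.4144 = 999.82 W.
All ideal ⇒ P_in = P_out, so I_supply = 999.82/220 = 4.54 A.

I_supply ≈ 4.54 A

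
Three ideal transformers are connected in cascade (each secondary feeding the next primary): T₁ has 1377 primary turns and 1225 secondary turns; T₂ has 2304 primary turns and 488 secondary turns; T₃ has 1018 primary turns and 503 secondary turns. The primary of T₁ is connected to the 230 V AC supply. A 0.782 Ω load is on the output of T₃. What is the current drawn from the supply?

Secondary of T₁: V = 230.00 × 1225/1377 = 204.61 V.
Secondary of T₂: V = 204.61 × 488/2304 = 43.338 V.
Secondary of T₃: V = 43.338 × 503/1018 = 21.413 V.
I_load = 21.413/0.782 = 27.383 A, so P_out = 21.413 × 27.383 = 586.37 W.
All ideal ⇒ P_in = P_out, so I_supply = 586.37/230 = 2.55 A.

I_supply ≈ 2.55 A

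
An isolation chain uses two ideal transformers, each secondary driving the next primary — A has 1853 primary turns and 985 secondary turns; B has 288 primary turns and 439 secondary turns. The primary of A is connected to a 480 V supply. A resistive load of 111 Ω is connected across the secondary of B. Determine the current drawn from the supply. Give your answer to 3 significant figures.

I_supply ≈ 2.84 A

Secondary of A: V = 480.00 × 985/1853 = 255.15 V.
Secondary of B: V = 255.15 × 439/288 = 388.93 V.
I_load = 388.93/111 = 3.5039 A, so P_out = 388.93 × 3.5039 = 1362.8 W.
All ideal ⇒ P_in = P_out, so I_supply = 1362.8/480 = 2.84 A.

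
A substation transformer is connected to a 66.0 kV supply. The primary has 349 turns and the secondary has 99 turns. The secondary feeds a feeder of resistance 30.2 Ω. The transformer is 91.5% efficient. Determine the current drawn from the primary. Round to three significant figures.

I_p ≈ 192 A

V_s = 66000 × 99/349 = 18722 V.
I_s = V_s/R = 18722/30.2 = 619.94 A.
P_out = V_s I_s = 18722 × 619.94 = 1.1606×10^7 W.
P_in = P_out/η = 1.1606×10^7/0.915 = 1.2685×10^7 W.
I_p = P_in/V_p = 1.2685×10^7/66000 = 192 A.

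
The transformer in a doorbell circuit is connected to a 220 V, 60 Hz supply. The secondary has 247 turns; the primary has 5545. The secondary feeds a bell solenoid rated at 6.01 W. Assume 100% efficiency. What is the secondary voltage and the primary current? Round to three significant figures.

V_s = V_p × N_s/N_p = 220 × 247/5545 = 9.7998 V.
I_s = P/V_s = 6.01/9.7998 = 0.61328 A.
I_p = I_s × N_s/N_p = 0.61328 × 247/5545 = 0.0273 A.

V_s ≈ 9.80 V, I_p ≈ 0.0273 A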